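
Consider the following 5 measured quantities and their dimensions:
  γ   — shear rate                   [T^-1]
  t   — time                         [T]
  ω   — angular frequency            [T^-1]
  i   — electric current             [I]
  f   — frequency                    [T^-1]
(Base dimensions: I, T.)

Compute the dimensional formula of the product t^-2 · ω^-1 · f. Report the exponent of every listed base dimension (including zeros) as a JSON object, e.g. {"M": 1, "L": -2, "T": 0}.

{"I": 0, "T": -2}

Dimensional matrix (I×T by γ×t×ω×i×f):
  I: [ 0  0  0  1  0]
  T: [-1  1 -1  0 -1]
  [I]: (-2)·0+(-1)·0+(1)·0 = 0
  [T]: (-2)·1+(-1)·-1+(1)·-1 = -2
⇒ T^-2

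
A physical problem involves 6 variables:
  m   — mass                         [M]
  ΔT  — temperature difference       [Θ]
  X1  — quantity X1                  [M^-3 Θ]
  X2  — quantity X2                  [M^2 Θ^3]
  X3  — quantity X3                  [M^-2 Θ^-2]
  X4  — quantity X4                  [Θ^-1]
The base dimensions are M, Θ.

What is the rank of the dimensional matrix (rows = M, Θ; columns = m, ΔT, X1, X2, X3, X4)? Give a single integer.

Dimensional matrix (M×Θ by m×ΔT×X1×X2×X3×X4):
  M: [ 1  0 -3  2 -2  0]
  Θ: [ 0  1  1  3 -2 -1]
RREF → pivots at {m,ΔT} ⇒ r = 2

2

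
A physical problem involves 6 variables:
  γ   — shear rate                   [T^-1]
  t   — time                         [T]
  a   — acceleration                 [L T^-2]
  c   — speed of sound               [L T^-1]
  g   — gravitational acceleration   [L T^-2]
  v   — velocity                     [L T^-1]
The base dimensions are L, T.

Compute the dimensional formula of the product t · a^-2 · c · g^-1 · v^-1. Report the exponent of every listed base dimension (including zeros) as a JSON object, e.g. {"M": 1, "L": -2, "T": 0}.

Exponent matrix [L,T] × [γ,t,a,c,g,v]:
  L: [ 0  0  1  1  1  1]
  T: [-1  1 -2 -1 -2 -1]
  [L]: (1)·0+(-2)·1+(1)·1+(-1)·1+(-1)·1 = -3
  [T]: (1)·1+(-2)·-2+(1)·-1+(-1)·-2+(-1)·-1 = 7
⇒ L^-3 T^7

{"L": -3, "T": 7}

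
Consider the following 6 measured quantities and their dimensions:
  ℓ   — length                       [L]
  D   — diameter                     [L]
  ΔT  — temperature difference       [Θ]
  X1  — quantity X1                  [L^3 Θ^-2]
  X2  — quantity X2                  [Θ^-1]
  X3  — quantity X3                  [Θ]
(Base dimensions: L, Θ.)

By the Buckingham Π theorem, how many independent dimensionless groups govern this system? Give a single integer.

Dimensional matrix (L×Θ by ℓ×D×ΔT×X1×X2×X3):
  L: [ 1  1  0  3  0  0]
  Θ: [ 0  0  1 -2 -1  1]
Row reduction gives pivot columns ℓ,ΔT; rank = 2
Π count = n − r = 6 − 2 = 4

4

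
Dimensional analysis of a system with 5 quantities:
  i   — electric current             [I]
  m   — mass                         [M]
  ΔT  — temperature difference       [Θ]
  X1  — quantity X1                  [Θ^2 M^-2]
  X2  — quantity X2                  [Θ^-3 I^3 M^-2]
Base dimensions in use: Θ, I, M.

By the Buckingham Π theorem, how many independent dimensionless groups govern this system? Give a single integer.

2

Write exponents as rows Θ,I,M / cols i,m,ΔT,X1,X2:
  Θ: [ 0  0  1  2 -3]
  I: [ 1  0  0  0  3]
  M: [ 0  1  0 -2 -2]
Row reduction gives pivot columns i,m,ΔT; rank = 3
Π count = n − r = 5 − 3 = 2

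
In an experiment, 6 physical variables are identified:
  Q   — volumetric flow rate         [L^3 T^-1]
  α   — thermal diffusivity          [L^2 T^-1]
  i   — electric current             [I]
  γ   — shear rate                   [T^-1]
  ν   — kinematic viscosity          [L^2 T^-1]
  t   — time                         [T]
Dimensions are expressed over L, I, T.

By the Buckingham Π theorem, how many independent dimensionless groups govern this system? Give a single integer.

3

Exponent matrix [L,I,T] × [Q,α,i,γ,ν,t]:
  L: [ 3  2  0  0  2  0]
  I: [ 0  0  1  0  0  0]
  T: [-1 -1  0 -1 -1  1]
RREF → pivots at {Q,α,i} ⇒ r = 3
6 vars − rank 3 = 3 Π groups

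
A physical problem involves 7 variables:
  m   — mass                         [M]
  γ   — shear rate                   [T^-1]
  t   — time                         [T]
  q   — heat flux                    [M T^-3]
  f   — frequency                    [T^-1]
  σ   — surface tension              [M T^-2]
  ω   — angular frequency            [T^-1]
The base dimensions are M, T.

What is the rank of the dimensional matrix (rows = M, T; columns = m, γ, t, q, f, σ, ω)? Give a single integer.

2

Exponent matrix [M,T] × [m,γ,t,q,f,σ,ω]:
  M: [ 1  0  0  1  0  1  0]
  T: [ 0 -1  1 -3 -1 -2 -1]
Echelon form has 2 nonzero rows (pivots: m,γ)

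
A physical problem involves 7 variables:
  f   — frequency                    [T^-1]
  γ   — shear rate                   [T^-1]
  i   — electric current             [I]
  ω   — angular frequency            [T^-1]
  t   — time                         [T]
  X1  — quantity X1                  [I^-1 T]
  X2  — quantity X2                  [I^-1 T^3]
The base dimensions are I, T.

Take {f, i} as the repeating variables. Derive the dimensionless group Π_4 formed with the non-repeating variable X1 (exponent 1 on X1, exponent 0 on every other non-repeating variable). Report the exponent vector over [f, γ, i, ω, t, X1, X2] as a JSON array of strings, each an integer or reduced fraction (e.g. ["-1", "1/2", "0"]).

Write exponents as rows I,T / cols f,γ,i,ω,t,X1,X2:
  I: [ 0  0  1  0  0 -1 -1]
  T: [-1 -1  0 -1  1  1  3]
RREF → pivots at {f,i} ⇒ r = 2
Pivot set = {f,i}, free = {γ,ω,t,X1,X2}
RREF:
  r0: [   1    1    0    1   -1   -1   -3]
  r1: [   0    0    1    0    0   -1   -1]
Fix exponent of X1 at 1, γ at 0, ω at 0, t at 0, X2 at 0; solve each RREF row for its pivot's exponent:
  r0: exp(f) + (-1)·1 = 0 ⇒ exp(f) = 1
  r1: exp(i) + (-1)·1 = 0 ⇒ exp(i) = 1
Π_4 = f · i · X1

["1", "0", "1", "0", "0", "1", "0"]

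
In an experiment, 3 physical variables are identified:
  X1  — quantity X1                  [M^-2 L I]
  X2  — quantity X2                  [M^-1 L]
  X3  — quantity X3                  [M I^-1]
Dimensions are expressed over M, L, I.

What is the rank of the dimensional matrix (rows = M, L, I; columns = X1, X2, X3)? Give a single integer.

Write exponents as rows M,L,I / cols X1,X2,X3:
  M: [-2 -1  1]
  L: [ 1  1  0]
  I: [ 1  0 -1]
RREF → pivots at {X1,X2} ⇒ r = 2

2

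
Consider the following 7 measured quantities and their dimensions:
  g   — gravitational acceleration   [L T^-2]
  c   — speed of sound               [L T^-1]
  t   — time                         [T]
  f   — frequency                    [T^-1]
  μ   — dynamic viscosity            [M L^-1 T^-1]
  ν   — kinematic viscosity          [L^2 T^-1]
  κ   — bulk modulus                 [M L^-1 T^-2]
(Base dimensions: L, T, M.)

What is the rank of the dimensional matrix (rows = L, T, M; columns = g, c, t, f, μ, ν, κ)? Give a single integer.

3

Exponent matrix [L,T,M] × [g,c,t,f,μ,ν,κ]:
  L: [ 1  1  0  0 -1  2 -1]
  T: [-2 -1  1 -1 -1 -1 -2]
  M: [ 0  0  0  0  1  0  1]
Echelon form has 3 nonzero rows (pivots: g,c,μ)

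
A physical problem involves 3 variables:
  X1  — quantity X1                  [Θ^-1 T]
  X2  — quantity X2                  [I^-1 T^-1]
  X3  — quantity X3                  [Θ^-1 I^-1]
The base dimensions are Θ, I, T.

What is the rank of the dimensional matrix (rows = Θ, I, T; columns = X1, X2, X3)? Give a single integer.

Exponent matrix [Θ,I,T] × [X1,X2,X3]:
  Θ: [-1  0 -1]
  I: [ 0 -1 -1]
  T: [ 1 -1  0]
Echelon form has 2 nonzero rows (pivots: X1,X2)

2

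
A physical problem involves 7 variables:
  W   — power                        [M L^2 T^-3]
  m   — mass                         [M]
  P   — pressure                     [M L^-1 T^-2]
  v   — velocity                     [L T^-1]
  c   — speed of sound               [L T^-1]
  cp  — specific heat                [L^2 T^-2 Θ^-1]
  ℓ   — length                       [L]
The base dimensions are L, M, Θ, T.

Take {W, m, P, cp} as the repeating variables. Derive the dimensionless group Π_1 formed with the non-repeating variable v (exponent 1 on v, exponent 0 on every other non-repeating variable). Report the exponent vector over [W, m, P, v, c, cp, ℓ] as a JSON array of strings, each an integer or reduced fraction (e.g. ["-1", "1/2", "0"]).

["-3/7", "2/7", "1/7", "1", "0", "0", "0"]

Dimensional matrix (L×M×Θ×T by W×m×P×v×c×cp×ℓ):
  L: [ 2  0 -1  1  1  2  1]
  M: [ 1  1  1  0  0  0  0]
  Θ: [ 0  0  0  0  0 -1  0]
  T: [-3  0 -2 -1 -1 -2  0]
Echelon form has 4 nonzero rows (pivots: W,m,P,cp)
Pivot set = {W,m,P,cp}, free = {v,c,ℓ}
RREF:
  r0: [   1    0    0  3/7  3/7    0  2/7]
  r1: [   0    1    0 -2/7 -2/7    0  1/7]
  r2: [   0    0    1 -1/7 -1/7    0 -3/7]
  r3: [   0    0    0    0    0    1    0]
Fix exponent of v at 1, c at 0, ℓ at 0; solve each RREF row for its pivot's exponent:
  r0: exp(W) + (3/7)·1 = 0 ⇒ exp(W) = -3/7
  r1: exp(m) + (-2/7)·1 = 0 ⇒ exp(m) = 2/7
  r2: exp(P) + (-1/7)·1 = 0 ⇒ exp(P) = 1/7
  r3: exp(cp) + (0)·1 = 0 ⇒ exp(cp) = 0
Π_1 = W^(-3/7) · m^(2/7) · P^(1/7) · v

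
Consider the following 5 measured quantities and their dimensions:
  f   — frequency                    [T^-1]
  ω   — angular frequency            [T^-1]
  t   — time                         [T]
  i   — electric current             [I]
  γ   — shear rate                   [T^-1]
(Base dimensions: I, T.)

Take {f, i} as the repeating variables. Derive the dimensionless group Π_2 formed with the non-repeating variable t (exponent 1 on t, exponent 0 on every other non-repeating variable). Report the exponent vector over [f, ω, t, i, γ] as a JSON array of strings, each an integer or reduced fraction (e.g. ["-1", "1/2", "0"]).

Exponent matrix [I,T] × [f,ω,t,i,γ]:
  I: [ 0  0  0  1  0]
  T: [-1 -1  1  0 -1]
Echelon form has 2 nonzero rows (pivots: f,i)
Pivot set = {f,i}, free = {ω,t,γ}
RREF:
  r0: [   1    1   -1    0    1]
  r1: [   0    0    0    1    0]
Fix exponent of t at 1, ω at 0, γ at 0; solve each RREF row for its pivot's exponent:
  r0: exp(f) + (-1)·1 = 0 ⇒ exp(f) = 1
  r1: exp(i) + (0)·1 = 0 ⇒ exp(i) = 0
Π_2 = f · t

["1", "0", "1", "0", "0"]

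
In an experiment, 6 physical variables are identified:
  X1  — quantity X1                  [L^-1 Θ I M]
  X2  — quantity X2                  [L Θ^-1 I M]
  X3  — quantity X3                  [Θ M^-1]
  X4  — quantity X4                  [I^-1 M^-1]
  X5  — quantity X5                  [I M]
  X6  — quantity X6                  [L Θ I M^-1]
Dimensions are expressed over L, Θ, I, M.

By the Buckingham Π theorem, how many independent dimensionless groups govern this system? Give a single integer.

Dimensional matrix (L×Θ×I×M by X1×X2×X3×X4×X5×X6):
  L: [-1  1  0  0  0  1]
  Θ: [ 1 -1  1  0  0  1]
  I: [ 1  1  0 -1  1  1]
  M: [ 1  1 -1 -1  1 -1]
Row reduction gives pivot columns X1,X2,X3; rank = 3
Π count = n − r = 6 − 3 = 3

3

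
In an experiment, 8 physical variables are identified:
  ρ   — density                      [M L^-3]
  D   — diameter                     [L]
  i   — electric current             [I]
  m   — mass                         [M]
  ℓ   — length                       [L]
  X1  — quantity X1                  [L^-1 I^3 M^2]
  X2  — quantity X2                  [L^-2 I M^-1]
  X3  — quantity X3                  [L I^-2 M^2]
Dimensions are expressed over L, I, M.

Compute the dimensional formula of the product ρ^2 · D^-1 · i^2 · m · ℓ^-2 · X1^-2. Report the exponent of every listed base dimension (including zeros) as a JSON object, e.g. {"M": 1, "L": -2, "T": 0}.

Exponent matrix [L,I,M] × [ρ,D,i,m,ℓ,X1,X2,X3]:
  L: [-3  1  0  0  1 -1 -2  1]
  I: [ 0  0  1  0  0  3  1 -2]
  M: [ 1  0  0  1  0  2 -1  2]
  [L]: (2)·-3+(-1)·1+(2)·0+(1)·0+(-2)·1+(-2)·-1 = -7
  [I]: (2)·0+(-1)·0+(2)·1+(1)·0+(-2)·0+(-2)·3 = -4
  [M]: (2)·1+(-1)·0+(2)·0+(1)·1+(-2)·0+(-2)·2 = -1
⇒ L^-7 I^-4 M^-1

{"L": -7, "I": -4, "M": -1}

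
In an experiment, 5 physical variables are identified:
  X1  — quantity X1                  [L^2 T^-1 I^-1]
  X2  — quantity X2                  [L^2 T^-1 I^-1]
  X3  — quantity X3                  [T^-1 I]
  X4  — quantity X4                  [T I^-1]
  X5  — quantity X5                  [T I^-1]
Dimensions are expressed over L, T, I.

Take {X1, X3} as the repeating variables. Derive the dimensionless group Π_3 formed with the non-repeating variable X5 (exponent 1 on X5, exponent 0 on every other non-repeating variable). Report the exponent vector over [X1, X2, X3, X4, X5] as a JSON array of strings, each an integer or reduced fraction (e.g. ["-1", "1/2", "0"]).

Write exponents as rows L,T,I / cols X1,X2,X3,X4,X5:
  L: [ 2  2  0  0  0]
  T: [-1 -1 -1  1  1]
  I: [-1 -1  1 -1 -1]
Row reduction gives pivot columns X1,X3; rank = 2
Repeat: X1,X3; free: X2,X4,X5
RREF:
  r0: [   1    1    0    0    0]
  r1: [   0    0    1   -1   -1]
  r2: [   0    0    0    0    0]
Fix exponent of X5 at 1, X2 at 0, X4 at 0; solve each RREF row for its pivot's exponent:
  r0: exp(X1) + (0)·1 = 0 ⇒ exp(X1) = 0
  r1: exp(X3) + (-1)·1 = 0 ⇒ exp(X3) = 1
Π_3 = X3 · X5

["0", "0", "1", "0", "1"]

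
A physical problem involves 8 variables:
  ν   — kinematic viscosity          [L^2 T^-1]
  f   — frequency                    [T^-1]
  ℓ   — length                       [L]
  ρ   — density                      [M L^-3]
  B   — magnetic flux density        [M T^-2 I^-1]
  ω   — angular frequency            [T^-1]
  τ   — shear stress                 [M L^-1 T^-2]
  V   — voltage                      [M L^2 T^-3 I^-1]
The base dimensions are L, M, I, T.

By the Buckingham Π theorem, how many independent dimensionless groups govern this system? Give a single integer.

Exponent matrix [L,M,I,T] × [ν,f,ℓ,ρ,B,ω,τ,V]:
  L: [ 2  0  1 -3  0  0 -1  2]
  M: [ 0  0  0  1  1  0  1  1]
  I: [ 0  0  0  0 -1  0  0 -1]
  T: [-1 -1  0  0 -2 -1 -2 -3]
RREF → pivots at {ν,f,ρ,B} ⇒ r = 4
Π count = n − r = 8 − 4 = 4

4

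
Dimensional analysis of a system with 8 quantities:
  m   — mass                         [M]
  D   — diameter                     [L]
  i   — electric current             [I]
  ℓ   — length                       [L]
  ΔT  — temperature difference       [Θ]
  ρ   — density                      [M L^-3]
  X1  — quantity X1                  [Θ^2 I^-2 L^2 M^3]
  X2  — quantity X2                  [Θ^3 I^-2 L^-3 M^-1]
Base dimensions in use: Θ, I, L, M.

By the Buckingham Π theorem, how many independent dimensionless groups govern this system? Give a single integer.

4

Exponent matrix [Θ,I,L,M] × [m,D,i,ℓ,ΔT,ρ,X1,X2]:
  Θ: [ 0  0  0  0  1  0  2  3]
  I: [ 0  0  1  0  0  0 -2 -2]
  L: [ 0  1  0  1  0 -3  2 -3]
  M: [ 1  0  0  0  0  1  3 -1]
Row reduction gives pivot columns m,D,i,ΔT; rank = 4
8 vars − rank 4 = 4 Π groups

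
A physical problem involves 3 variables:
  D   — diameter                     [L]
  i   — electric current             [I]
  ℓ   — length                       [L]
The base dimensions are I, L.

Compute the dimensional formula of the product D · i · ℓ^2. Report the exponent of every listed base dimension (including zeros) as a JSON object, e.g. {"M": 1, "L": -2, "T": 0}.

{"I": 1, "L": 3}

Dimensional matrix (I×L by D×i×ℓ):
  I: [ 0  1  0]
  L: [ 1  0  1]
  [I]: (1)·0+(1)·1+(2)·0 = 1
  [L]: (1)·1+(1)·0+(2)·1 = 3
⇒ I L^3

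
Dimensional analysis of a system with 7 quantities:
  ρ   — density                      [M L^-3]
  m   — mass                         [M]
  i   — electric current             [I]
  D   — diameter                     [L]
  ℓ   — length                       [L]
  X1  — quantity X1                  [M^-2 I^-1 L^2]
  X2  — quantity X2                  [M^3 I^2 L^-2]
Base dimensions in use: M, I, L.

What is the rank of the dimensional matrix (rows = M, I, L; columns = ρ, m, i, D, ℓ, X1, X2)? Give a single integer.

Dimensional matrix (M×I×L by ρ×m×i×D×ℓ×X1×X2):
  M: [ 1  1  0  0  0 -2  3]
  I: [ 0  0  1  0  0 -1  2]
  L: [-3  0  0  1  1  2 -2]
RREF → pivots at {ρ,m,i} ⇒ r = 3

3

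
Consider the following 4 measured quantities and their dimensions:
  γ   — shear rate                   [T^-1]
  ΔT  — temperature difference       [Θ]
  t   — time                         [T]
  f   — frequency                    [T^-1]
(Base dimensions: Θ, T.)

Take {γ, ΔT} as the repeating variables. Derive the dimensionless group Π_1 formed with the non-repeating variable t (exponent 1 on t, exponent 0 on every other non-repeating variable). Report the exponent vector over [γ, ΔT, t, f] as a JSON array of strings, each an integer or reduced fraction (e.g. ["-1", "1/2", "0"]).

Write exponents as rows Θ,T / cols γ,ΔT,t,f:
  Θ: [ 0  1  0  0]
  T: [-1  0  1 -1]
RREF → pivots at {γ,ΔT} ⇒ r = 2
Repeat: γ,ΔT; free: t,f
RREF:
  r0: [   1    0   -1    1]
  r1: [   0    1    0    0]
Fix exponent of t at 1, f at 0; solve each RREF row for its pivot's exponent:
  r0: exp(γ) + (-1)·1 = 0 ⇒ exp(γ) = 1
  r1: exp(ΔT) + (0)·1 = 0 ⇒ exp(ΔT) = 0
Π_1 = γ · t

["1", "0", "1", "0"]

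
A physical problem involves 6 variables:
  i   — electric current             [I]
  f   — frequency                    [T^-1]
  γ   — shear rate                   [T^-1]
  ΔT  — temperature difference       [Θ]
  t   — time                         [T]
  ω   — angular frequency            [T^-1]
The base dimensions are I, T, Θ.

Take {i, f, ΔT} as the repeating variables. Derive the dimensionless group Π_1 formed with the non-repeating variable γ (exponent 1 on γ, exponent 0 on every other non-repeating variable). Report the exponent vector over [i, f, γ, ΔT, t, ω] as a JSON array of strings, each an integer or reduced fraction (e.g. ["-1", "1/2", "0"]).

Write exponents as rows I,T,Θ / cols i,f,γ,ΔT,t,ω:
  I: [ 1  0  0  0  0  0]
  T: [ 0 -1 -1  0  1 -1]
  Θ: [ 0  0  0  1  0  0]
RREF → pivots at {i,f,ΔT} ⇒ r = 3
Pivot set = {i,f,ΔT}, free = {γ,t,ω}
RREF:
  r0: [   1    0    0    0    0    0]
  r1: [   0    1    1    0   -1    1]
  r2: [   0    0    0    1    0    0]
Fix exponent of γ at 1, t at 0, ω at 0; solve each RREF row for its pivot's exponent:
  r0: exp(i) + (0)·1 = 0 ⇒ exp(i) = 0
  r1: exp(f) + (1)·1 = 0 ⇒ exp(f) = -1
  r2: exp(ΔT) + (0)·1 = 0 ⇒ exp(ΔT) = 0
Π_1 = f^-1 · γ

["0", "-1", "1", "0", "0", "0"]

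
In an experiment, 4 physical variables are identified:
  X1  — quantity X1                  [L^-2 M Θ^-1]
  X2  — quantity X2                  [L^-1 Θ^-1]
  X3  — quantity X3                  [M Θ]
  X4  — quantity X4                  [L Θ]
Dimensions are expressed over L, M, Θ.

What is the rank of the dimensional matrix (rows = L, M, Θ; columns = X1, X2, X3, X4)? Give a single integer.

2

Dimensional matrix (L×M×Θ by X1×X2×X3×X4):
  L: [-2 -1  0  1]
  M: [ 1  0  1  0]
  Θ: [-1 -1  1  1]
RREF → pivots at {X1,X2} ⇒ r = 2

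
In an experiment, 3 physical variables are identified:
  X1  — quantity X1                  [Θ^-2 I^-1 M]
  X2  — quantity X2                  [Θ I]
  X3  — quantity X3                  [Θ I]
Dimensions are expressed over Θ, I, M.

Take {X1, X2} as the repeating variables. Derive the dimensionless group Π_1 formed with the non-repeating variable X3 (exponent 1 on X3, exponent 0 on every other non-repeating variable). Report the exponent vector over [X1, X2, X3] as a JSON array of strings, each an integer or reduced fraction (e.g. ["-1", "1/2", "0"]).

["0", "-1", "1"]

Exponent matrix [Θ,I,M] × [X1,X2,X3]:
  Θ: [-2  1  1]
  I: [-1  1  1]
  M: [ 1  0  0]
Echelon form has 2 nonzero rows (pivots: X1,X2)
Repeat: X1,X2; free: X3
RREF:
  r0: [   1    0    0]
  r1: [   0    1    1]
  r2: [   0    0    0]
Fix exponent of X3 at 1; solve each RREF row for its pivot's exponent:
  r0: exp(X1) + (0)·1 = 0 ⇒ exp(X1) = 0
  r1: exp(X2) + (1)·1 = 0 ⇒ exp(X2) = -1
Π_1 = X2^-1 · X3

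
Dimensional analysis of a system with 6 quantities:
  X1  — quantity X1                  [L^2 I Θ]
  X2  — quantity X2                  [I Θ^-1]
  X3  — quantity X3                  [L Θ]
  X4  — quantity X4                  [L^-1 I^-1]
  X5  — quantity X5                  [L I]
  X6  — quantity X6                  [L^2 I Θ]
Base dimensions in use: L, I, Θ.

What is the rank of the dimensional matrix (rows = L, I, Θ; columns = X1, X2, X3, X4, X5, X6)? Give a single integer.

Dimensional matrix (L×I×Θ by X1×X2×X3×X4×X5×X6):
  L: [ 2  0  1 -1  1  2]
  I: [ 1  1  0 -1  1  1]
  Θ: [ 1 -1  1  0  0  1]
RREF → pivots at {X1,X2} ⇒ r = 2

2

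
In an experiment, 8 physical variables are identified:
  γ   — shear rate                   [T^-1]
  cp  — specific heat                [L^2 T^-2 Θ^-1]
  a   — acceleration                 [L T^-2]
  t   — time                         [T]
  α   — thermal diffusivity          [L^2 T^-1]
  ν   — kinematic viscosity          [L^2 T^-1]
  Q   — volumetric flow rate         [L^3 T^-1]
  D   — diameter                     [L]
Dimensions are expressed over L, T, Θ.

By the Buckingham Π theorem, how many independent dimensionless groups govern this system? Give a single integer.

Exponent matrix [L,T,Θ] × [γ,cp,a,t,α,ν,Q,D]:
  L: [ 0  2  1  0  2  2  3  1]
  T: [-1 -2 -2  1 -1 -1 -1  0]
  Θ: [ 0 -1  0  0  0  0  0  0]
RREF → pivots at {γ,cp,a} ⇒ r = 3
n=8, r=3 ⇒ 5 dimensionless groups

5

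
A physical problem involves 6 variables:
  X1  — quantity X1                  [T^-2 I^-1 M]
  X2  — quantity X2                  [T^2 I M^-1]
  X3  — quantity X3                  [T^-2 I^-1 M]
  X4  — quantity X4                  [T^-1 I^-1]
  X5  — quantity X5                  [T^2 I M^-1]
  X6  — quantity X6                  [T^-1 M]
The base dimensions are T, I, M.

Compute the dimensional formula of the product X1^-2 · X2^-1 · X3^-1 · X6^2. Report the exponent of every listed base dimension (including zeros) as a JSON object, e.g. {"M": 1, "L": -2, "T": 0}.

{"T": 2, "I": 2, "M": 0}

Write exponents as rows T,I,M / cols X1,X2,X3,X4,X5,X6:
  T: [-2  2 -2 -1  2 -1]
  I: [-1  1 -1 -1  1  0]
  M: [ 1 -1  1  0 -1  1]
  [T]: (-2)·-2+(-1)·2+(-1)·-2+(2)·-1 = 2
  [I]: (-2)·-1+(-1)·1+(-1)·-1+(2)·0 = 2
  [M]: (-2)·1+(-1)·-1+(-1)·1+(2)·1 = 0
⇒ T^2 I^2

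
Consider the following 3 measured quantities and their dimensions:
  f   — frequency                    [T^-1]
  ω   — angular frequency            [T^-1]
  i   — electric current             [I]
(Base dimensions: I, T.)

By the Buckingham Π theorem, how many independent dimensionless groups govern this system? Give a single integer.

1

Exponent matrix [I,T] × [f,ω,i]:
  I: [ 0  0  1]
  T: [-1 -1  0]
RREF → pivots at {f,i} ⇒ r = 2
n=3, r=2 ⇒ 1 dimensionless group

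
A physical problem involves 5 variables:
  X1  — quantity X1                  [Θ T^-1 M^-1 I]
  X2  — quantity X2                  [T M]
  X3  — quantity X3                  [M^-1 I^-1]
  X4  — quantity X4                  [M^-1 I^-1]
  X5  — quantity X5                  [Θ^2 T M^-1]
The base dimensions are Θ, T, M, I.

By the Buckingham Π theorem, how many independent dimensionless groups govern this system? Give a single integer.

Dimensional matrix (Θ×T×M×I by X1×X2×X3×X4×X5):
  Θ: [ 1  0  0  0  2]
  T: [-1  1  0  0  1]
  M: [-1  1 -1 -1 -1]
  I: [ 1  0 -1 -1  0]
RREF → pivots at {X1,X2,X3} ⇒ r = 3
Π count = n − r = 5 − 3 = 2

2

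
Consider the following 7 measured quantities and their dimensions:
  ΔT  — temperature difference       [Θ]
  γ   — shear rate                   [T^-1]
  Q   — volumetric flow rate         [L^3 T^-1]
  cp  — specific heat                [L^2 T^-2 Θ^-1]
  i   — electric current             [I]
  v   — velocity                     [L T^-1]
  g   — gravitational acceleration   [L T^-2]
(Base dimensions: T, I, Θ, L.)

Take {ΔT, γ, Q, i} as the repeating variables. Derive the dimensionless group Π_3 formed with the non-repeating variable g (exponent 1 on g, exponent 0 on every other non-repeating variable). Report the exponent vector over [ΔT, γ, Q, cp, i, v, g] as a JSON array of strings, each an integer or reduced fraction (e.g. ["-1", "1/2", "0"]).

["0", "-5/3", "-1/3", "0", "0", "0", "1"]

Write exponents as rows T,I,Θ,L / cols ΔT,γ,Q,cp,i,v,g:
  T: [ 0 -1 -1 -2  0 -1 -2]
  I: [ 0  0  0  0  1  0  0]
  Θ: [ 1  0  0 -1  0  0  0]
  L: [ 0  0  3  2  0  1  1]
Echelon form has 4 nonzero rows (pivots: ΔT,γ,Q,i)
Pivot set = {ΔT,γ,Q,i}, free = {cp,v,g}
RREF:
  r0: [   1    0    0   -1    0    0    0]
  r1: [   0    1    0  4/3    0  2/3  5/3]
  r2: [   0    0    1  2/3    0  1/3  1/3]
  r3: [   0    0    0    0    1    0    0]
Fix exponent of g at 1, cp at 0, v at 0; solve each RREF row for its pivot's exponent:
  r0: exp(ΔT) + (0)·1 = 0 ⇒ exp(ΔT) = 0
  r1: exp(γ) + (5/3)·1 = 0 ⇒ exp(γ) = -5/3
  r2: exp(Q) + (1/3)·1 = 0 ⇒ exp(Q) = -1/3
  r3: exp(i) + (0)·1 = 0 ⇒ exp(i) = 0
Π_3 = γ^(-5/3) · Q^(-1/3) · g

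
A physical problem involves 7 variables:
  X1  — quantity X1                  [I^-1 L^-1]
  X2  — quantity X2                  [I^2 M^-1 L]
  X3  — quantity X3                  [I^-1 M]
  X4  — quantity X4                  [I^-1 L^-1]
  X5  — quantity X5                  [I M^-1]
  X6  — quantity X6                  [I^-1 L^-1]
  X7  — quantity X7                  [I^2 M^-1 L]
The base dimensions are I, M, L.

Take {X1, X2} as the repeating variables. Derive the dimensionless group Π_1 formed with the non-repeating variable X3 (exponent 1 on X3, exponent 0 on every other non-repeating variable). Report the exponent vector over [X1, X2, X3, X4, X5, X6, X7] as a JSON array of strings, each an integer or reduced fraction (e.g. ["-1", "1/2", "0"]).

["1", "1", "1", "0", "0", "0", "0"]

Write exponents as rows I,M,L / cols X1,X2,X3,X4,X5,X6,X7:
  I: [-1  2 -1 -1  1 -1  2]
  M: [ 0 -1  1  0 -1  0 -1]
  L: [-1  1  0 -1  0 -1  1]
Row reduction gives pivot columns X1,X2; rank = 2
Pivot set = {X1,X2}, free = {X3,X4,X5,X6,X7}
RREF:
  r0: [   1    0   -1    1    1    1    0]
  r1: [   0    1   -1    0    1    0    1]
  r2: [   0    0    0    0    0    0    0]
Fix exponent of X3 at 1, X4 at 0, X5 at 0, X6 at 0, X7 at 0; solve each RREF row for its pivot's exponent:
  r0: exp(X1) + (-1)·1 = 0 ⇒ exp(X1) = 1
  r1: exp(X2) + (-1)·1 = 0 ⇒ exp(X2) = 1
Π_1 = X1 · X2 · X3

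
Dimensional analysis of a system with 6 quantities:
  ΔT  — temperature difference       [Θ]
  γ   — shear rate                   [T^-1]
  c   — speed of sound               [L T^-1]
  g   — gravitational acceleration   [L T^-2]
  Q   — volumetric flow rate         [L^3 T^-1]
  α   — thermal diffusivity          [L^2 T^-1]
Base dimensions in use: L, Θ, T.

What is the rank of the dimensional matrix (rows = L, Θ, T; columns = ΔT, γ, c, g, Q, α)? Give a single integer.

Dimensional matrix (L×Θ×T by ΔT×γ×c×g×Q×α):
  L: [ 0  0  1  1  3  2]
  Θ: [ 1  0  0  0  0  0]
  T: [ 0 -1 -1 -2 -1 -1]
Echelon form has 3 nonzero rows (pivots: ΔT,γ,c)

3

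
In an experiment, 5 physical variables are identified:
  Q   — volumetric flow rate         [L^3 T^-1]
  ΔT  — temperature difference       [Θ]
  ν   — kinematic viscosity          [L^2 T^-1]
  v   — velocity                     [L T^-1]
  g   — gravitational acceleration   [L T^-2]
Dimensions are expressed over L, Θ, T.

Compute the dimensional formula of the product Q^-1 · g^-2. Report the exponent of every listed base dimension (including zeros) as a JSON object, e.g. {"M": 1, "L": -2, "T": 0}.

Exponent matrix [L,Θ,T] × [Q,ΔT,ν,v,g]:
  L: [ 3  0  2  1  1]
  Θ: [ 0  1  0  0  0]
  T: [-1  0 -1 -1 -2]
  [L]: (-1)·3+(-2)·1 = -5
  [Θ]: (-1)·0+(-2)·0 = 0
  [T]: (-1)·-1+(-2)·-2 = 5
⇒ L^-5 T^5

{"L": -5, "Θ": 0, "T": 5}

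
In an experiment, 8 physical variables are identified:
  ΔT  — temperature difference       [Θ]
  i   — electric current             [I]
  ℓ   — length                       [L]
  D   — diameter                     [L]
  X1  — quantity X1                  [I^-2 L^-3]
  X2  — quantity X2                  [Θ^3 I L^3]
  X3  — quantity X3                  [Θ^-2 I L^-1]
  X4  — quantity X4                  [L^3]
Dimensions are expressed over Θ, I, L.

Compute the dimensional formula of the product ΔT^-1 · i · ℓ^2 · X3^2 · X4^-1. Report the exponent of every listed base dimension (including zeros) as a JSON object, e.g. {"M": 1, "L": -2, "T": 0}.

Dimensional matrix (Θ×I×L by ΔT×i×ℓ×D×X1×X2×X3×X4):
  Θ: [ 1  0  0  0  0  3 -2  0]
  I: [ 0  1  0  0 -2  1  1  0]
  L: [ 0  0  1  1 -3  3 -1  3]
  [Θ]: (-1)·1+(1)·0+(2)·0+(2)·-2+(-1)·0 = -5
  [I]: (-1)·0+(1)·1+(2)·0+(2)·1+(-1)·0 = 3
  [L]: (-1)·0+(1)·0+(2)·1+(2)·-1+(-1)·3 = -3
⇒ Θ^-5 I^3 L^-3

{"Θ": -5, "I": 3, "L": -3}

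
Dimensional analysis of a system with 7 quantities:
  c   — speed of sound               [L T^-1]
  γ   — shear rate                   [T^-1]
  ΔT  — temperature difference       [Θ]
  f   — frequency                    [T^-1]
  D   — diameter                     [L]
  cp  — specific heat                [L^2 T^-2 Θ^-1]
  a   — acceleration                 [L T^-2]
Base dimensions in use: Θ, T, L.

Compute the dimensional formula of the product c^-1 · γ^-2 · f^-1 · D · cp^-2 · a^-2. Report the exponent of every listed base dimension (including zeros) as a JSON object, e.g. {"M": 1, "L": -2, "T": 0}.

Exponent matrix [Θ,T,L] × [c,γ,ΔT,f,D,cp,a]:
  Θ: [ 0  0  1  0  0 -1  0]
  T: [-1 -1  0 -1  0 -2 -2]
  L: [ 1  0  0  0  1  2  1]
  [Θ]: (-1)·0+(-2)·0+(-1)·0+(1)·0+(-2)·-1+(-2)·0 = 2
  [T]: (-1)·-1+(-2)·-1+(-1)·-1+(1)·0+(-2)·-2+(-2)·-2 = 12
  [L]: (-1)·1+(-2)·0+(-1)·0+(1)·1+(-2)·2+(-2)·1 = -6
⇒ Θ^2 T^12 L^-6

{"Θ": 2, "T": 12, "L": -6}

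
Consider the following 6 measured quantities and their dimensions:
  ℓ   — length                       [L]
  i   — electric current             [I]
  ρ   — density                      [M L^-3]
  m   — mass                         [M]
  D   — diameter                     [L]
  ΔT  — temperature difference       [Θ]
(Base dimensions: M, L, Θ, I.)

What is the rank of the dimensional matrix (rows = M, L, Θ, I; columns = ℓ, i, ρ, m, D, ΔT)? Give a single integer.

Write exponents as rows M,L,Θ,I / cols ℓ,i,ρ,m,D,ΔT:
  M: [ 0  0  1  1  0  0]
  L: [ 1  0 -3  0  1  0]
  Θ: [ 0  0  0  0  0  1]
  I: [ 0  1  0  0  0  0]
RREF → pivots at {ℓ,i,ρ,ΔT} ⇒ r = 4

4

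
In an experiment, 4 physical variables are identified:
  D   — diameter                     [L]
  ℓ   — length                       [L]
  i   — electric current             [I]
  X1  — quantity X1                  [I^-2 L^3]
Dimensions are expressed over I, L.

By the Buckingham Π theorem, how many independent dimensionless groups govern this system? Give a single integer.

Write exponents as rows I,L / cols D,ℓ,i,X1:
  I: [ 0  0  1 -2]
  L: [ 1  1  0  3]
RREF → pivots at {D,i} ⇒ r = 2
n=4, r=2 ⇒ 2 dimensionless groups

2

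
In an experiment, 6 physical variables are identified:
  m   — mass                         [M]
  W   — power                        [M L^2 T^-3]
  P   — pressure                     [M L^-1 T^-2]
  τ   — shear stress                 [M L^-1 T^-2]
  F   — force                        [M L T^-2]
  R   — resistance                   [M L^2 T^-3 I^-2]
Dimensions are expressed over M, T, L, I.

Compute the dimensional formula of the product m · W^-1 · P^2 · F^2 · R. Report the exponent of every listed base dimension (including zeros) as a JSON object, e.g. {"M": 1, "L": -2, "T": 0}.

Dimensional matrix (M×T×L×I by m×W×P×τ×F×R):
  M: [ 1  1  1  1  1  1]
  T: [ 0 -3 -2 -2 -2 -3]
  L: [ 0  2 -1 -1  1  2]
  I: [ 0  0  0  0  0 -2]
  [M]: (1)·1+(-1)·1+(2)·1+(2)·1+(1)·1 = 5
  [T]: (1)·0+(-1)·-3+(2)·-2+(2)·-2+(1)·-3 = -8
  [L]: (1)·0+(-1)·2+(2)·-1+(2)·1+(1)·2 = 0
  [I]: (1)·0+(-1)·0+(2)·0+(2)·0+(1)·-2 = -2
⇒ M^5 T^-8 I^-2

{"M": 5, "T": -8, "L": 0, "I": -2}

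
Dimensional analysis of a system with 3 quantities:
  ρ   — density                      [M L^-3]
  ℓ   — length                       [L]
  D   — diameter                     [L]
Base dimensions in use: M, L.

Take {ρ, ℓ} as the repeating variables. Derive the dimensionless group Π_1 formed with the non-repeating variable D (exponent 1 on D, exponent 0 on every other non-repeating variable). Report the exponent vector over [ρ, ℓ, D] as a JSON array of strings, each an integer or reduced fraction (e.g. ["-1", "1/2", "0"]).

Exponent matrix [M,L] × [ρ,ℓ,D]:
  M: [ 1  0  0]
  L: [-3  1  1]
Echelon form has 2 nonzero rows (pivots: ρ,ℓ)
Repeat: ρ,ℓ; free: D
RREF:
  r0: [   1    0    0]
  r1: [   0    1    1]
Fix exponent of D at 1; solve each RREF row for its pivot's exponent:
  r0: exp(ρ) + (0)·1 = 0 ⇒ exp(ρ) = 0
  r1: exp(ℓ) + (1)·1 = 0 ⇒ exp(ℓ) = -1
Π_1 = ℓ^-1 · D

["0", "-1", "1"]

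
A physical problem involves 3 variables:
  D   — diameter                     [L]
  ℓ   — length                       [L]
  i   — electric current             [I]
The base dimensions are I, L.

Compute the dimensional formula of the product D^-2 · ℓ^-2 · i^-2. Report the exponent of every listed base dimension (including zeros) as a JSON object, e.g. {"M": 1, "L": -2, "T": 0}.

{"I": -2, "L": -4}

Write exponents as rows I,L / cols D,ℓ,i:
  I: [ 0  0  1]
  L: [ 1  1  0]
  [I]: (-2)·0+(-2)·0+(-2)·1 = -2
  [L]: (-2)·1+(-2)·1+(-2)·0 = -4
⇒ I^-2 L^-4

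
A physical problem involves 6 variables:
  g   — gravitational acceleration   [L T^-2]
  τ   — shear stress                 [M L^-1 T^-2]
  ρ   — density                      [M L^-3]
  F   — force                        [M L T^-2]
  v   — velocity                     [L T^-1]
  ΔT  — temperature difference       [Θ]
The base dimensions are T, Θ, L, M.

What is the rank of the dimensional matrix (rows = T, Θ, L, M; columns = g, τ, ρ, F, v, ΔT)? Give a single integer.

Dimensional matrix (T×Θ×L×M by g×τ×ρ×F×v×ΔT):
  T: [-2 -2  0 -2 -1  0]
  Θ: [ 0  0  0  0  0  1]
  L: [ 1 -1 -3  1  1  0]
  M: [ 0  1  1  1  0  0]
Row reduction gives pivot columns g,τ,ρ,ΔT; rank = 4

4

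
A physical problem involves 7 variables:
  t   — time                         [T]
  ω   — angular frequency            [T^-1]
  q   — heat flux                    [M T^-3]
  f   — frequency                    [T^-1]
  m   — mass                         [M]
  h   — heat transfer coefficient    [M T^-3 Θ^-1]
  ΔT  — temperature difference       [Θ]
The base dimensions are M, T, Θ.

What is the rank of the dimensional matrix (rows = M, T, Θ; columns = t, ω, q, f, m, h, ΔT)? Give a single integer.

Dimensional matrix (M×T×Θ by t×ω×q×f×m×h×ΔT):
  M: [ 0  0  1  0  1  1  0]
  T: [ 1 -1 -3 -1  0 -3  0]
  Θ: [ 0  0  0  0  0 -1  1]
Echelon form has 3 nonzero rows (pivots: t,q,h)

3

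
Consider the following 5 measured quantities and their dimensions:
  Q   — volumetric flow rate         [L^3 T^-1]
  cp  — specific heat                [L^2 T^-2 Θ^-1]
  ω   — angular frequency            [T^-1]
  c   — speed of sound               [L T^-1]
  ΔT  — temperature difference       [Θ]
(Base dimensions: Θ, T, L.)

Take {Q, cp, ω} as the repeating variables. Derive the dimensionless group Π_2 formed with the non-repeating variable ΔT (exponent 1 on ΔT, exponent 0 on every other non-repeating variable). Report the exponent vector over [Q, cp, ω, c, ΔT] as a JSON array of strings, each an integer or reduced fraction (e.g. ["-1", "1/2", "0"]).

Write exponents as rows Θ,T,L / cols Q,cp,ω,c,ΔT:
  Θ: [ 0 -1  0  0  1]
  T: [-1 -2 -1 -1  0]
  L: [ 3  2  0  1  0]
Echelon form has 3 nonzero rows (pivots: Q,cp,ω)
Pivot set = {Q,cp,ω}, free = {c,ΔT}
RREF:
  r0: [   1    0    0  1/3  2/3]
  r1: [   0    1    0    0   -1]
  r2: [   0    0    1  2/3  4/3]
Fix exponent of ΔT at 1, c at 0; solve each RREF row for its pivot's exponent:
  r0: exp(Q) + (2/3)·1 = 0 ⇒ exp(Q) = -2/3
  r1: exp(cp) + (-1)·1 = 0 ⇒ exp(cp) = 1
  r2: exp(ω) + (4/3)·1 = 0 ⇒ exp(ω) = -4/3
Π_2 = Q^(-2/3) · cp · ω^(-4/3) · ΔT

["-2/3", "1", "-4/3", "0", "1"]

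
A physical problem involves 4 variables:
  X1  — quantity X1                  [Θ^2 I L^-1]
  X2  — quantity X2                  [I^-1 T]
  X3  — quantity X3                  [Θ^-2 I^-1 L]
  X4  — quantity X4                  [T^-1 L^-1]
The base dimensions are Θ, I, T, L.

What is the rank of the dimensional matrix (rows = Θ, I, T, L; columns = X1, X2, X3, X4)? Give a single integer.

3

Dimensional matrix (Θ×I×T×L by X1×X2×X3×X4):
  Θ: [ 2  0 -2  0]
  I: [ 1 -1 -1  0]
  T: [ 0  1  0 -1]
  L: [-1  0  1 -1]
Echelon form has 3 nonzero rows (pivots: X1,X2,X4)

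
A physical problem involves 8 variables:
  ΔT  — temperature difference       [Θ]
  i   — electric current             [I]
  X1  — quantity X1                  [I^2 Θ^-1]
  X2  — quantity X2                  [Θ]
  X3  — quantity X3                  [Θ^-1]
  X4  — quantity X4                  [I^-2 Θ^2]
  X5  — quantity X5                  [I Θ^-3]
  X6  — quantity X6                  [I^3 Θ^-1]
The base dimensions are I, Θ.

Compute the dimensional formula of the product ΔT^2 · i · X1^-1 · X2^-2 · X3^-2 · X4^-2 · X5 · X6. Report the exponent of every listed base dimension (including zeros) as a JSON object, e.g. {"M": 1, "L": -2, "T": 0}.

Dimensional matrix (I×Θ by ΔT×i×X1×X2×X3×X4×X5×X6):
  I: [ 0  1  2  0  0 -2  1  3]
  Θ: [ 1  0 -1  1 -1  2 -3 -1]
  [I]: (2)·0+(1)·1+(-1)·2+(-2)·0+(-2)·0+(-2)·-2+(1)·1+(1)·3 = 7
  [Θ]: (2)·1+(1)·0+(-1)·-1+(-2)·1+(-2)·-1+(-2)·2+(1)·-3+(1)·-1 = -5
⇒ I^7 Θ^-5

{"I": 7, "Θ": -5}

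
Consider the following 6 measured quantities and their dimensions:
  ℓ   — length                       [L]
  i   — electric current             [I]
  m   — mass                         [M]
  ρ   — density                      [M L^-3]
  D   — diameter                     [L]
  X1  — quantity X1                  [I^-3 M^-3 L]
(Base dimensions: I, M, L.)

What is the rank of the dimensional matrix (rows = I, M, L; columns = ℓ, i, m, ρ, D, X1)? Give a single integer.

Write exponents as rows I,M,L / cols ℓ,i,m,ρ,D,X1:
  I: [ 0  1  0  0  0 -3]
  M: [ 0  0  1  1  0 -3]
  L: [ 1  0  0 -3  1  1]
Echelon form has 3 nonzero rows (pivots: ℓ,i,m)

3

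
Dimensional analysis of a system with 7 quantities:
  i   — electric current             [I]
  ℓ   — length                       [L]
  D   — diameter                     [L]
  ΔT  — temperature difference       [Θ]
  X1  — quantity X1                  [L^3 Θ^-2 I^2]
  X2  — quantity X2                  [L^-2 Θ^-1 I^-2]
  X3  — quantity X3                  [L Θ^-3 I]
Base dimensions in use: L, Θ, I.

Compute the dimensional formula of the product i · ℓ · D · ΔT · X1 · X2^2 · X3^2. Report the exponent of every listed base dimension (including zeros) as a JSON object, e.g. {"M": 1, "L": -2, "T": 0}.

{"L": 3, "Θ": -9, "I": 1}

Dimensional matrix (L×Θ×I by i×ℓ×D×ΔT×X1×X2×X3):
  L: [ 0  1  1  0  3 -2  1]
  Θ: [ 0  0  0  1 -2 -1 -3]
  I: [ 1  0  0  0  2 -2  1]
  [L]: (1)·0+(1)·1+(1)·1+(1)·0+(1)·3+(2)·-2+(2)·1 = 3
  [Θ]: (1)·0+(1)·0+(1)·0+(1)·1+(1)·-2+(2)·-1+(2)·-3 = -9
  [I]: (1)·1+(1)·0+(1)·0+(1)·0+(1)·2+(2)·-2+(2)·1 = 1
⇒ L^3 Θ^-9 I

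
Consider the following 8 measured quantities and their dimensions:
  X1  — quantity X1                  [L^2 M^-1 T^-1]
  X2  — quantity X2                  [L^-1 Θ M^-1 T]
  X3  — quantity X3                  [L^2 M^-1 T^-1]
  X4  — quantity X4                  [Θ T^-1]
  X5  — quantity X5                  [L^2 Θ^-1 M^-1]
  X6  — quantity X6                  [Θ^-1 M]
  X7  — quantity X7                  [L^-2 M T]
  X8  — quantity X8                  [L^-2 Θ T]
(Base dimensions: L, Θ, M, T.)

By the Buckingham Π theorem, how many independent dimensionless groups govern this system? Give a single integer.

Exponent matrix [L,Θ,M,T] × [X1,X2,X3,X4,X5,X6,X7,X8]:
  L: [ 2 -1  2  0  2  0 -2 -2]
  Θ: [ 0  1  0  1 -1 -1  0  1]
  M: [-1 -1 -1  0 -1  1  1  0]
  T: [-1  1 -1 -1  0  0  1  1]
Row reduction gives pivot columns X1,X2,X4; rank = 3
8 vars − rank 3 = 5 Π groups

5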